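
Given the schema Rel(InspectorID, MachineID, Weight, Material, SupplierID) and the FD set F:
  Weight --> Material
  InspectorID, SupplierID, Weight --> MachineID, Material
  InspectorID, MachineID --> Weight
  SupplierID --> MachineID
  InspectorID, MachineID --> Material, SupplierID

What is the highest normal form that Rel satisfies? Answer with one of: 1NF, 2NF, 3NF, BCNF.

2NF

Candidate keys: {InspectorID, MachineID}, {InspectorID, SupplierID}. Prime attributes: {InspectorID, MachineID, SupplierID}.
Weight --> Material: {Weight}⁺ = {Material, Weight}, which is not all of the attributes, so the left side is not a superkey — BCNF is violated.
Weight --> Material has non-prime {Material} on the right and a non-superkey on the left, so 3NF fails.
No proper subset of a key has a non-prime attribute in its closure, so there is no partial dependency; 2NF holds.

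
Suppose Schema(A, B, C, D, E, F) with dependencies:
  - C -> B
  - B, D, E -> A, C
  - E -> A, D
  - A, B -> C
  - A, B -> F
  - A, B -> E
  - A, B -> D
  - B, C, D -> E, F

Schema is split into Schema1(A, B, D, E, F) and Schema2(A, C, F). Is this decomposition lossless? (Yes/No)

Schema1 ∩ Schema2 = {A, F}; its closure under F is {A, F}.
The closure covers neither Schema1 nor Schema2 entirely; the join is not lossless.

No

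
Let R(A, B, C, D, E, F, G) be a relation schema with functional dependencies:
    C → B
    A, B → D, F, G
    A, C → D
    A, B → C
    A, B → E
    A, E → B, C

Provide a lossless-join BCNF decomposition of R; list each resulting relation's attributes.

{A, C, D, E, F, G}; {B, C}

Candidate keys of the original relation: {A, B}, {A, C}, {A, E}.
In {A, B, C, D, E, F, G}, {C} is not a superkey ({C}⁺ restricted to this set is {B, C}), so split on C → B into {B, C} and {A, C, D, E, F, G}.
{B, C} is in BCNF.
{A, C, D, E, F, G} is in BCNF.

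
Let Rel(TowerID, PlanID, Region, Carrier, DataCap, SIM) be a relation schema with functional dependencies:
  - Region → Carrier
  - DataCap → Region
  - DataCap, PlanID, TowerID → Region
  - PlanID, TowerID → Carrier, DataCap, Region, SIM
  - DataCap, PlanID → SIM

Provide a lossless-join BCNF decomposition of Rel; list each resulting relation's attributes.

Candidate key of the original relation: {PlanID, TowerID}.
Within {Carrier, DataCap, PlanID, Region, SIM, TowerID}: {Region}⁺ ∩ {Carrier, DataCap, PlanID, Region, SIM, TowerID} = {Carrier, Region}, not the whole set, so Region → Carrier violates BCNF; decompose into {Carrier, Region} and {DataCap, PlanID, Region, SIM, TowerID}.
{Carrier, Region} is in BCNF.
Within {DataCap, PlanID, Region, SIM, TowerID}: {DataCap}⁺ ∩ {DataCap, PlanID, Region, SIM, TowerID} = {DataCap, Region}, not the whole set, so DataCap → Region violates BCNF; decompose into {DataCap, Region} and {DataCap, PlanID, SIM, TowerID}.
{DataCap, Region} is in BCNF.
Within {DataCap, PlanID, SIM, TowerID}: {DataCap, PlanID}⁺ ∩ {DataCap, PlanID, SIM, TowerID} = {DataCap, PlanID, SIM}, not the whole set, so DataCap, PlanID → SIM violates BCNF; decompose into {DataCap, PlanID, SIM} and {DataCap, PlanID, TowerID}.
{DataCap, PlanID, SIM} is in BCNF.
{DataCap, PlanID, TowerID} is in BCNF.

{Carrier, Region}; {DataCap, PlanID, SIM}; {DataCap, PlanID, TowerID}; {DataCap, Region}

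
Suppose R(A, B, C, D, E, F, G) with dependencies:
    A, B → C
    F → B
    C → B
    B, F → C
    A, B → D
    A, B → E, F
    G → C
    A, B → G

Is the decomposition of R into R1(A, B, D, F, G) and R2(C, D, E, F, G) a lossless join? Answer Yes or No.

No

Common attributes: {D, F, G}; their closure is {B, C, D, F, G}.
Neither R1 nor R2 is contained in that closure, so the decomposition is lossy.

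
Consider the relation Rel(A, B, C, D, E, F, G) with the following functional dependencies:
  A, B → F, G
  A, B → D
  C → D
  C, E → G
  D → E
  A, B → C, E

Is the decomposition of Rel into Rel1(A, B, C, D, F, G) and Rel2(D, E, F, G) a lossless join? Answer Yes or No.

Yes

The shared attributes are {D, F, G} and {D, F, G}⁺ = {D, E, F, G}.
This includes all of Rel2, so the common attributes are a superkey of Rel2 — the join is lossless.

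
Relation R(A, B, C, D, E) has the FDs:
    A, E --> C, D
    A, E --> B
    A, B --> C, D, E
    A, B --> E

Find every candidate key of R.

{A} never appears on the right of any FD, so every key must include it.
{A, B}⁺ = {A, B, C, D, E} — all of the relation — so {A, B} is a candidate key.
{A, E}⁺ = {A, B, C, D, E} — all of the relation — so {A, E} is a candidate key.
Any other superkey properly contains one of these, so there are no further candidate keys.

{A, B}, {A, E}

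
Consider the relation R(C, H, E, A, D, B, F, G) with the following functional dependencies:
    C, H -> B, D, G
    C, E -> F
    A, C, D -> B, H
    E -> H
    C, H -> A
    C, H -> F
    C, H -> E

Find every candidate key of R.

{A, C, D}, {C, E}, {C, H}

Attributes never on any right-hand side: {C} — every candidate key must contain it.
{C, E}⁺ = {A, B, C, D, E, F, G, H} — all of the relation — so {C, E} is a candidate key.
{C, H}⁺ = {A, B, C, D, E, F, G, H} — all of the relation — so {C, H} is a candidate key.
{A, C, D}⁺ = {A, B, C, D, E, F, G, H} — all of the relation — so {A, C, D} is a candidate key.
Any other superkey properly contains one of these, so there are no further candidate keys.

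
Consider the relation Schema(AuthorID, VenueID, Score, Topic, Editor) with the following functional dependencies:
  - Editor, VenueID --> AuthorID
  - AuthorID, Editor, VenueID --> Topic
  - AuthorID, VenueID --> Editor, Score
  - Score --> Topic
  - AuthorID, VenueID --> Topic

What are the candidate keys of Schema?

No FD produces {VenueID}, so it must be in every candidate key.
Closure of {AuthorID, VenueID} is {AuthorID, Editor, Score, Topic, VenueID}, the whole schema; {AuthorID, VenueID} is a candidate key.
Closure of {Editor, VenueID} is {AuthorID, Editor, Score, Topic, VenueID}, the whole schema; {Editor, VenueID} is a candidate key.
These are minimal and exhaustive — every other superkey contains one of them.

{AuthorID, VenueID}, {Editor, VenueID}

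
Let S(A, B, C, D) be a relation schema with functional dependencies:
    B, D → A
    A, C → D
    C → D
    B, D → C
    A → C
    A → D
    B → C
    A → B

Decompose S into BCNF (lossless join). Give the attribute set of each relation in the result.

{A, B, C}; {C, D}

Candidate keys of the original relation: {A}, {B}.
Within {A, B, C, D}: {C}⁺ ∩ {A, B, C, D} = {C, D}, not the whole set, so C → D violates BCNF; decompose into {C, D} and {A, B, C}.
{C, D}: every determinant is a superkey — BCNF.
{A, B, C}: every determinant is a superkey — BCNF.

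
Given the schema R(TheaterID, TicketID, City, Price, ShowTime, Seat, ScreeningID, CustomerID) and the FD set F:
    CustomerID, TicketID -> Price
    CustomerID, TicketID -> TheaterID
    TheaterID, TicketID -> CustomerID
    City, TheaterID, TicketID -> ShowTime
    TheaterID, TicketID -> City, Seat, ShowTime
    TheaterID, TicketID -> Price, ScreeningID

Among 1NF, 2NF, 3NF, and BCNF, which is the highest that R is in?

Candidate keys: {CustomerID, TicketID}, {TheaterID, TicketID}. Prime attributes: {CustomerID, TheaterID, TicketID}.
Every FD has a superkey on the left, so the relation is in BCNF.

BCNF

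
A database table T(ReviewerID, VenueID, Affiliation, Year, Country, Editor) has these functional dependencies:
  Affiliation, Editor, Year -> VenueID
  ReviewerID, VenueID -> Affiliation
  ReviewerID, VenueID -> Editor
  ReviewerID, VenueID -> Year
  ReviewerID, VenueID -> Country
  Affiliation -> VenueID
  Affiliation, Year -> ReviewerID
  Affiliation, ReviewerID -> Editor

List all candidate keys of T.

{Affiliation, ReviewerID} is a candidate key since {Affiliation, ReviewerID}⁺ = {Affiliation, Country, Editor, ReviewerID, VenueID, Year} covers every attribute.
{Affiliation, Year} is a candidate key since {Affiliation, Year}⁺ = {Affiliation, Country, Editor, ReviewerID, VenueID, Year} covers every attribute.
{ReviewerID, VenueID} is a candidate key since {ReviewerID, VenueID}⁺ = {Affiliation, Country, Editor, ReviewerID, VenueID, Year} covers every attribute.
No proper subset of any of these is a key, and no other minimal superkey exists.

{Affiliation, ReviewerID}, {Affiliation, Year}, {ReviewerID, VenueID}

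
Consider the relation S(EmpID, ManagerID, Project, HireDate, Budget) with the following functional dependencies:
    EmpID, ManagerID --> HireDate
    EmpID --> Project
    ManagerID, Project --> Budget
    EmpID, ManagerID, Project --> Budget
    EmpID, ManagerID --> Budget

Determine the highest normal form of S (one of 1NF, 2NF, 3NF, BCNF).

Candidate key: {EmpID, ManagerID}. Prime attributes: {EmpID, ManagerID}.
For EmpID --> Project we have {EmpID}⁺ = {EmpID, Project}; {EmpID} is not a superkey, so BCNF fails.
Because {Project} is non-prime and the left side of EmpID --> Project is not a superkey, the relation is not in 3NF.
Since {EmpID} ⊂ {EmpID, ManagerID} and {EmpID}⁺ ⊇ {Project} with {Project} non-prime, there is a partial dependency; 2NF fails.

1NF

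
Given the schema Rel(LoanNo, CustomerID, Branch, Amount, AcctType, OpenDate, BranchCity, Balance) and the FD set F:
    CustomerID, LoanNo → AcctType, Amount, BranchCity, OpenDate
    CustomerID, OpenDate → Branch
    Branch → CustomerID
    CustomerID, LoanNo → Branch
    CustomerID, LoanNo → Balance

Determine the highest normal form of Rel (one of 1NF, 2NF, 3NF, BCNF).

3NF

Candidate keys: {Branch, LoanNo}, {CustomerID, LoanNo}. Prime attributes: {Branch, CustomerID, LoanNo}.
CustomerID, OpenDate → Branch: {CustomerID, OpenDate}⁺ = {Branch, CustomerID, OpenDate}, which is not all of the attributes, so the left side is not a superkey — BCNF is violated.
Since {Branch} ⊆ prime attributes and every other non-superkey FD also has a prime right side, the schema is in 3NF.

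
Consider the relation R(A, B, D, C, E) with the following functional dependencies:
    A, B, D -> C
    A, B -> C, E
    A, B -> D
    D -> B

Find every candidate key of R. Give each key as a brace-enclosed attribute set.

{A, B}, {A, D}

Attributes never on any right-hand side: {A} — every candidate key must contain it.
{A, B}⁺ = {A, B, C, D, E}, which is every attribute, so {A, B} is a candidate key.
{A, D}⁺ = {A, B, C, D, E}, which is every attribute, so {A, D} is a candidate key.
Any other superkey properly contains one of these, so there are no further candidate keys.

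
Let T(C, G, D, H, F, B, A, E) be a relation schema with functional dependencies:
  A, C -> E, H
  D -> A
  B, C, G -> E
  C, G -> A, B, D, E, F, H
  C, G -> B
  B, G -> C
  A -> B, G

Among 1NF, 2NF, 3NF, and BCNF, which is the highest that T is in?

Candidate keys: {A}, {B, G}, {C, G}, {D}. Prime attributes: {A, B, C, D, G}.
Every FD has a superkey on the left, so the relation is in BCNF.

BCNF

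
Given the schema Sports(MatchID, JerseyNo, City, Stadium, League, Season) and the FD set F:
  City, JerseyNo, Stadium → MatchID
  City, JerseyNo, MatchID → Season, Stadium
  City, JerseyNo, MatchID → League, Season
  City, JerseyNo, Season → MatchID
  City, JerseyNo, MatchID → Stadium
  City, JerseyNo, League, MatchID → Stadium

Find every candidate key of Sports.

{City, JerseyNo, MatchID}, {City, JerseyNo, Season}, {City, JerseyNo, Stadium}

{City, JerseyNo} never appear on the right of any FD, so every key must include all of them.
Closure of {City, JerseyNo, MatchID} is {City, JerseyNo, League, MatchID, Season, Stadium}, the whole schema; {City, JerseyNo, MatchID} is a candidate key.
Closure of {City, JerseyNo, Season} is {City, JerseyNo, League, MatchID, Season, Stadium}, the whole schema; {City, JerseyNo, Season} is a candidate key.
Closure of {City, JerseyNo, Stadium} is {City, JerseyNo, League, MatchID, Season, Stadium}, the whole schema; {City, JerseyNo, Stadium} is a candidate key.
Any other superkey properly contains one of these, so there are no further candidate keys.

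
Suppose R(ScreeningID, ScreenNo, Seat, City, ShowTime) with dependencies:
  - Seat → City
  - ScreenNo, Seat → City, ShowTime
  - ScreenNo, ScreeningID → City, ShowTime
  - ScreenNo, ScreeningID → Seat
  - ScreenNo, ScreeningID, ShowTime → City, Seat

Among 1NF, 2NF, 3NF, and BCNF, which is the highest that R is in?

2NF

Candidate key: {ScreenNo, ScreeningID}. Prime attributes: {ScreenNo, ScreeningID}.
Seat → City breaks BCNF: {Seat}⁺ = {City, Seat}, so {Seat} is not a superkey.
Because {City} is non-prime and the left side of Seat → City is not a superkey, the relation is not in 3NF.
No proper subset of a key has a non-prime attribute in its closure, so there is no partial dependency; 2NF holds.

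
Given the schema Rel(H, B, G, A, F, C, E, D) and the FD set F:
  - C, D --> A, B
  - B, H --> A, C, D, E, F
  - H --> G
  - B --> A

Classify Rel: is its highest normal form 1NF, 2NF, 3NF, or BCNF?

Candidate keys: {B, H}, {C, D, H}. Prime attributes: {B, C, D, H}.
C, D --> A, B breaks BCNF: {C, D}⁺ = {A, B, C, D}, so {C, D} is not a superkey.
Because {A} is non-prime and the left side of C, D --> A, B is not a superkey, the relation is not in 3NF.
{B} is a proper subset of the key {B, H}, and {B}⁺ contains the non-prime attribute {A} — a partial dependency, so 2NF is violated.

1NF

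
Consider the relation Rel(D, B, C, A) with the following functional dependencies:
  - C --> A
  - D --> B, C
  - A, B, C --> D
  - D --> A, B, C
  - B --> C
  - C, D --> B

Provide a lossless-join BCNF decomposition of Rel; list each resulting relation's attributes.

Candidate keys of the original relation: {B}, {D}.
{A, B, C, D}: {C} determines {A, C} here but is not a superkey — split on C --> A, giving {A, C} and {B, C, D}.
{A, C} has no BCNF violation.
{B, C, D} has no BCNF violation.

{A, C}; {B, C, D}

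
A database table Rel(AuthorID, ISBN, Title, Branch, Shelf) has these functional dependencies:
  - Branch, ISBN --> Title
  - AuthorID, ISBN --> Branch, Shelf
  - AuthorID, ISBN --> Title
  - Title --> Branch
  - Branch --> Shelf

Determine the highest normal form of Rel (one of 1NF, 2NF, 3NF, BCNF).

Candidate key: {AuthorID, ISBN}. Prime attributes: {AuthorID, ISBN}.
Branch, ISBN --> Title breaks BCNF: {Branch, ISBN}⁺ = {Branch, ISBN, Shelf, Title}, so {Branch, ISBN} is not a superkey.
Branch, ISBN --> Title has non-prime {Title} on the right and a non-superkey on the left, so 3NF fails.
No non-prime attribute depends on a proper subset of any candidate key, so 2NF holds.

2NF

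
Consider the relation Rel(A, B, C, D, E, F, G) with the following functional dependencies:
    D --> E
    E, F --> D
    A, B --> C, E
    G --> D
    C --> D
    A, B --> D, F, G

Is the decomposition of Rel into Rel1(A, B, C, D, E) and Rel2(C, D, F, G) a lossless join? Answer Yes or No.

The shared attributes are {C, D} and {C, D}⁺ = {C, D, E}.
The closure covers neither Rel1 nor Rel2 entirely; the join is not lossless.

No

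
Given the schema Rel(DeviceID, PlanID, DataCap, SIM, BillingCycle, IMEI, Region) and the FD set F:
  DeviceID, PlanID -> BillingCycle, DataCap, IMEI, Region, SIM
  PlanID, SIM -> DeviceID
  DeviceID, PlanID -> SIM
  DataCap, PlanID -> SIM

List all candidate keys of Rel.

{PlanID} never appears on the right of any FD, so every key must include it.
{DataCap, PlanID}⁺ = {BillingCycle, DataCap, DeviceID, IMEI, PlanID, Region, SIM}, which is every attribute, so {DataCap, PlanID} is a candidate key.
{DeviceID, PlanID}⁺ = {BillingCycle, DataCap, DeviceID, IMEI, PlanID, Region, SIM}, which is every attribute, so {DeviceID, PlanID} is a candidate key.
{PlanID, SIM}⁺ = {BillingCycle, DataCap, DeviceID, IMEI, PlanID, Region, SIM}, which is every attribute, so {PlanID, SIM} is a candidate key.
Any other superkey properly contains one of these, so there are no further candidate keys.

{DataCap, PlanID}, {DeviceID, PlanID}, {PlanID, SIM}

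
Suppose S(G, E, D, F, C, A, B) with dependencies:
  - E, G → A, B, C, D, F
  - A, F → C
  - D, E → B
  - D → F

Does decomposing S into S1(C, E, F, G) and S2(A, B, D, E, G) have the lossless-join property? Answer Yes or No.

Yes

Common attributes: {E, G}; their closure is {A, B, C, D, E, F, G}.
This includes all of S1, so the common attributes are a superkey of S1 — the join is lossless.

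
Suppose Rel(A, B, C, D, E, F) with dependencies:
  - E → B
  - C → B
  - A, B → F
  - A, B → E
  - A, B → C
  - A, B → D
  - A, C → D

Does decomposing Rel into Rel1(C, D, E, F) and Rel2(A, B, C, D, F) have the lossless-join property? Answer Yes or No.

Common attributes: {C, D, F}; their closure is {B, C, D, F}.
Rel1 ⊄ {B, C, D, F} and Rel2 ⊄ {B, C, D, F}, so the split is lossy.

No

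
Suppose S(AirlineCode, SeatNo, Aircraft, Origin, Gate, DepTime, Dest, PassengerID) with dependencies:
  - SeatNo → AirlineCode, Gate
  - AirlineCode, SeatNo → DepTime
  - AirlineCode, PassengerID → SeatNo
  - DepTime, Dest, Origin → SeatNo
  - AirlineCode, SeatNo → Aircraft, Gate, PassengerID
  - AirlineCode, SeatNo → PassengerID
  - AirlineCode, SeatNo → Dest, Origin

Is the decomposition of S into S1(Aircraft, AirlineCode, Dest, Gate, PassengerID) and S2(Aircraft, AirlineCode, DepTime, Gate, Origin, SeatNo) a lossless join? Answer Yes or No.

Common attributes: {Aircraft, AirlineCode, Gate}; their closure is {Aircraft, AirlineCode, Gate}.
Neither S1 nor S2 is contained in that closure, so the decomposition is lossy.

No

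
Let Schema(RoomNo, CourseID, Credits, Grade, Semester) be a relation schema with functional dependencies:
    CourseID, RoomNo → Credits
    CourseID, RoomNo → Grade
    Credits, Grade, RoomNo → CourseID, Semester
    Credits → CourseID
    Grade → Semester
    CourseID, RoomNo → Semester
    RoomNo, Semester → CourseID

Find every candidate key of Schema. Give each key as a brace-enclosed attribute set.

Attributes never on any right-hand side: {RoomNo} — every candidate key must contain it.
{CourseID, RoomNo} is a candidate key since {CourseID, RoomNo}⁺ = {CourseID, Credits, Grade, RoomNo, Semester} covers every attribute.
{Credits, RoomNo} is a candidate key since {Credits, RoomNo}⁺ = {CourseID, Credits, Grade, RoomNo, Semester} covers every attribute.
{Grade, RoomNo} is a candidate key since {Grade, RoomNo}⁺ = {CourseID, Credits, Grade, RoomNo, Semester} covers every attribute.
{RoomNo, Semester} is a candidate key since {RoomNo, Semester}⁺ = {CourseID, Credits, Grade, RoomNo, Semester} covers every attribute.
No proper subset of any of these is a key, and no other minimal superkey exists.

{CourseID, RoomNo}, {Credits, RoomNo}, {Grade, RoomNo}, {RoomNo, Semester}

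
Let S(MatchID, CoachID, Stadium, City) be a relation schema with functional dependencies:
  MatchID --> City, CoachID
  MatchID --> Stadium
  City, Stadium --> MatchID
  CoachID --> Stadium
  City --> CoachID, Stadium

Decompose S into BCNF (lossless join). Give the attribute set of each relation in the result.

Candidate keys of the original relation: {City}, {MatchID}.
In {City, CoachID, MatchID, Stadium}, {CoachID} is not a superkey ({CoachID}⁺ restricted to this set is {CoachID, Stadium}), so split on CoachID --> Stadium into {CoachID, Stadium} and {City, CoachID, MatchID}.
{CoachID, Stadium} is in BCNF.
{City, CoachID, MatchID} is in BCNF.

{City, CoachID, MatchID}; {CoachID, Stadium}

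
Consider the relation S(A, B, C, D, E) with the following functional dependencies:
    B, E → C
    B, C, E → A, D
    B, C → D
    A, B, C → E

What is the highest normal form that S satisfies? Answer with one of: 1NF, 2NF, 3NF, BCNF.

1NF

Candidate keys: {A, B, C}, {B, E}. Prime attributes: {A, B, C, E}.
B, C → D: {B, C}⁺ = {B, C, D}, which is not all of the attributes, so the left side is not a superkey — BCNF is violated.
B, C → D has non-prime {D} on the right and a non-superkey on the left, so 3NF fails.
{B, C} is a proper subset of the key {A, B, C}, and {B, C}⁺ contains the non-prime attribute {D} — a partial dependency, so 2NF is violated.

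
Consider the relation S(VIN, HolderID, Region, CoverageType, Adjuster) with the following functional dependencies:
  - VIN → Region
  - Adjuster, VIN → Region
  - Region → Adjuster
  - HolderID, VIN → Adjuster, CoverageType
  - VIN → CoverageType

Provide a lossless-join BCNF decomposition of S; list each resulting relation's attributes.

{Adjuster, Region}; {CoverageType, Region, VIN}; {HolderID, VIN}

Candidate key of the original relation: {HolderID, VIN}.
{Adjuster, CoverageType, HolderID, Region, VIN}: {VIN} determines {Adjuster, CoverageType, Region, VIN} here but is not a superkey — split on VIN → Adjuster, CoverageType, Region, giving {Adjuster, CoverageType, Region, VIN} and {HolderID, VIN}.
{Adjuster, CoverageType, Region, VIN}: {Region} determines {Adjuster, Region} here but is not a superkey — split on Region → Adjuster, giving {Adjuster, Region} and {CoverageType, Region, VIN}.
{Adjuster, Region} is in BCNF.
{CoverageType, Region, VIN} is in BCNF.
{HolderID, VIN} is in BCNF.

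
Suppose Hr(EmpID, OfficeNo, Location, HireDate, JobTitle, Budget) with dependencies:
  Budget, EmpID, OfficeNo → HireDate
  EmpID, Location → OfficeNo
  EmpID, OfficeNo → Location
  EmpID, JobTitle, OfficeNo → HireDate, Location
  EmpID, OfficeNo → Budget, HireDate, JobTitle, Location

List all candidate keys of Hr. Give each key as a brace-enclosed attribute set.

{EmpID, Location}, {EmpID, OfficeNo}

{EmpID} never appears on the right of any FD, so every key must include it.
Closure of {EmpID, Location} is {Budget, EmpID, HireDate, JobTitle, Location, OfficeNo}, the whole schema; {EmpID, Location} is a candidate key.
Closure of {EmpID, OfficeNo} is {Budget, EmpID, HireDate, JobTitle, Location, OfficeNo}, the whole schema; {EmpID, OfficeNo} is a candidate key.
Any other superkey properly contains one of these, so there are no further candidate keys.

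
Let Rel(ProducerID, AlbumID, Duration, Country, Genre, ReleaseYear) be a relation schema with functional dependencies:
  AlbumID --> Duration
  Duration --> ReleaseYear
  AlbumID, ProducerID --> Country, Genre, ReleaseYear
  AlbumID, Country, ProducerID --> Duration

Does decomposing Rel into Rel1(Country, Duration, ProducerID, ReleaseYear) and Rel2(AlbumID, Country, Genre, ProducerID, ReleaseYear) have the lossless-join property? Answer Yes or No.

The shared attributes are {Country, ProducerID, ReleaseYear} and {Country, ProducerID, ReleaseYear}⁺ = {Country, ProducerID, ReleaseYear}.
The closure covers neither Rel1 nor Rel2 entirely; the join is not lossless.

No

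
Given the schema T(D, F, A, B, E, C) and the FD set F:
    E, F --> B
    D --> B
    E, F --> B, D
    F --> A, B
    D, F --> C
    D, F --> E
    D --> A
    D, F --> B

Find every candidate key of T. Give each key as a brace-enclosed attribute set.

{D, F}, {E, F}

No FD produces {F}, so it must be in every candidate key.
{D, F}⁺ = {A, B, C, D, E, F} — all of the relation — so {D, F} is a candidate key.
{E, F}⁺ = {A, B, C, D, E, F} — all of the relation — so {E, F} is a candidate key.
Any other superkey properly contains one of these, so there are no further candidate keys.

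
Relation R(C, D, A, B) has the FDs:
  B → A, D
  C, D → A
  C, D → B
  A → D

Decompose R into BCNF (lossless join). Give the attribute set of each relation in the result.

{A, B}; {A, D}; {B, C}

Candidate keys of the original relation: {A, C}, {B, C}, {C, D}.
{A, B, C, D}: {B} determines {A, B, D} here but is not a superkey — split on B → A, D, giving {A, B, D} and {B, C}.
{A, B, D}: {A} determines {A, D} here but is not a superkey — split on A → D, giving {A, D} and {A, B}.
{A, D} is in BCNF.
{A, B} is in BCNF.
{B, C} is in BCNF.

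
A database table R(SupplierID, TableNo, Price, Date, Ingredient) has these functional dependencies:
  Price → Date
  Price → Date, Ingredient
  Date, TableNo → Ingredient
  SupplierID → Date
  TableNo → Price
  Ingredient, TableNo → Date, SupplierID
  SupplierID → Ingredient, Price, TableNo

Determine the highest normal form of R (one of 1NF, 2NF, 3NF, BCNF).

Candidate keys: {SupplierID}, {TableNo}. Prime attributes: {SupplierID, TableNo}.
Price → Date: {Price}⁺ = {Date, Ingredient, Price}, which is not all of the attributes, so the left side is not a superkey — BCNF is violated.
Because {Date} is non-prime and the left side of Price → Date is not a superkey, the relation is not in 3NF.
Every candidate key is a single attribute, so no partial dependency is possible; 2NF holds.

2NF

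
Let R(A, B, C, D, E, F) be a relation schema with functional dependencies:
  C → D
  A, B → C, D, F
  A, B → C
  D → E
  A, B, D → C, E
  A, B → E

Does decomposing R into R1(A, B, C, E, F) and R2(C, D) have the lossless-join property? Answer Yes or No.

Common attributes: {C}; their closure is {C, D, E}.
R2 is contained in that closure, so R1 ∩ R2 → R2 holds and the join is lossless.

Yes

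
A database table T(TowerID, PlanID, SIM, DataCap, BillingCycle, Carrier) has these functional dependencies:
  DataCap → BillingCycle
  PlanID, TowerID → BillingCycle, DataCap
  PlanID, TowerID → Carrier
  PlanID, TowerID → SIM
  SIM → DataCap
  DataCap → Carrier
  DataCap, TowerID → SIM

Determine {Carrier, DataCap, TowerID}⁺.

{BillingCycle, Carrier, DataCap, SIM, TowerID}

Start with {Carrier, DataCap, TowerID}.
DataCap → BillingCycle applies; add {BillingCycle} → now {BillingCycle, Carrier, DataCap, TowerID}.
DataCap, TowerID → SIM applies; add {SIM} → now {BillingCycle, Carrier, DataCap, SIM, TowerID}.
No further FD applies.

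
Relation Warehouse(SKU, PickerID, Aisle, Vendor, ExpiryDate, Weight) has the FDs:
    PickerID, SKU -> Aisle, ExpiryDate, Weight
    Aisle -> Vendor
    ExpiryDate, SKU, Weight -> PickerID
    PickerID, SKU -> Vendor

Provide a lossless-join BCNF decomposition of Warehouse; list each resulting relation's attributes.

Candidate keys of the original relation: {ExpiryDate, SKU, Weight}, {PickerID, SKU}.
Within {Aisle, ExpiryDate, PickerID, SKU, Vendor, Weight}: {Aisle}⁺ ∩ {Aisle, ExpiryDate, PickerID, SKU, Vendor, Weight} = {Aisle, Vendor}, not the whole set, so Aisle -> Vendor violates BCNF; decompose into {Aisle, Vendor} and {Aisle, ExpiryDate, PickerID, SKU, Weight}.
{Aisle, Vendor} has no BCNF violation.
{Aisle, ExpiryDate, PickerID, SKU, Weight} has no BCNF violation.

{Aisle, ExpiryDate, PickerID, SKU, Weight}; {Aisle, Vendor}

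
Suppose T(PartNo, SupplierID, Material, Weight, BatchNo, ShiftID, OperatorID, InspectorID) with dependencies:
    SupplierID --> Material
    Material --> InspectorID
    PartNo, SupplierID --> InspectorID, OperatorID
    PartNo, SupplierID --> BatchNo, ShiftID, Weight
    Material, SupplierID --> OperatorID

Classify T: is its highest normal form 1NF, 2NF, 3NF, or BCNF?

1NF

Candidate key: {PartNo, SupplierID}. Prime attributes: {PartNo, SupplierID}.
SupplierID --> Material breaks BCNF: {SupplierID}⁺ = {InspectorID, Material, OperatorID, SupplierID}, so {SupplierID} is not a superkey.
Because {Material} is non-prime and the left side of SupplierID --> Material is not a superkey, the relation is not in 3NF.
{SupplierID} is a proper subset of the key {PartNo, SupplierID}, and {SupplierID}⁺ contains the non-prime attributes {InspectorID, Material, OperatorID} — a partial dependency, so 2NF is violated.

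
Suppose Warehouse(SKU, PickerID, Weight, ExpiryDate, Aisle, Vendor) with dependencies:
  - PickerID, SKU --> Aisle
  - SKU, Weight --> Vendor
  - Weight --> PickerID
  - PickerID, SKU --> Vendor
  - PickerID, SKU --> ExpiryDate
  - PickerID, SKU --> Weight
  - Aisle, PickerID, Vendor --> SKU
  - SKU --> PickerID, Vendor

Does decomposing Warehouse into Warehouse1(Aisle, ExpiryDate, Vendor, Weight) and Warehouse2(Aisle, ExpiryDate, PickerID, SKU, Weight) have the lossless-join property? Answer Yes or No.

No

The shared attributes are {Aisle, ExpiryDate, Weight} and {Aisle, ExpiryDate, Weight}⁺ = {Aisle, ExpiryDate, PickerID, Weight}.
Neither Warehouse1 nor Warehouse2 is contained in that closure, so the decomposition is lossy.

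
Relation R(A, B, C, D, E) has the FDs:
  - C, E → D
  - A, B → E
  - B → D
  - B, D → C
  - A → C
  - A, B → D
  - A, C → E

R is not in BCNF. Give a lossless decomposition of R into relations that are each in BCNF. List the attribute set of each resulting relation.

{A, B}; {A, E}; {B, C}; {C, D, E}

Candidate key of the original relation: {A, B}.
{A, B, C, D, E}: {C, E} determines {C, D, E} here but is not a superkey — split on C, E → D, giving {C, D, E} and {A, B, C, E}.
{C, D, E}: every determinant is a superkey — BCNF.
{A, B, C, E}: {B} determines {B, C} here but is not a superkey — split on B → C, giving {B, C} and {A, B, E}.
{B, C}: every determinant is a superkey — BCNF.
{A, B, E}: {A} determines {A, E} here but is not a superkey — split on A → E, giving {A, E} and {A, B}.
{A, E}: every determinant is a superkey — BCNF.
{A, B}: every determinant is a superkey — BCNF.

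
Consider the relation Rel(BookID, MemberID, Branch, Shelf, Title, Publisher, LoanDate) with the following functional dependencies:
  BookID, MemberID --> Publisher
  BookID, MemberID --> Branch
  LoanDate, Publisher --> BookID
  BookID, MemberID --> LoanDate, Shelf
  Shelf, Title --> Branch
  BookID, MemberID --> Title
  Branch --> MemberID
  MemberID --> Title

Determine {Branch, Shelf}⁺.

{Branch, MemberID, Shelf, Title}

Start with {Branch, Shelf}.
Branch --> MemberID applies; add {MemberID} → now {Branch, MemberID, Shelf}.
MemberID --> Title applies; add {Title} → now {Branch, MemberID, Shelf, Title}.
No further FD applies.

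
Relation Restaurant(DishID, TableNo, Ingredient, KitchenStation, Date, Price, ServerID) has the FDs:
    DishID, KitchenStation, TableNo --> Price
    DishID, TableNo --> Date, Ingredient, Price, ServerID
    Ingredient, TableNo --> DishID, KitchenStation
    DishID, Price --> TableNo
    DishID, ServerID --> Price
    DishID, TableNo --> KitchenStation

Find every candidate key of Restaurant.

{DishID, Price}, {DishID, ServerID}, {DishID, TableNo}, {Ingredient, TableNo}

{DishID, Price} is a candidate key since {DishID, Price}⁺ = {Date, DishID, Ingredient, KitchenStation, Price, ServerID, TableNo} covers every attribute.
{DishID, ServerID} is a candidate key since {DishID, ServerID}⁺ = {Date, DishID, Ingredient, KitchenStation, Price, ServerID, TableNo} covers every attribute.
{DishID, TableNo} is a candidate key since {DishID, TableNo}⁺ = {Date, DishID, Ingredient, KitchenStation, Price, ServerID, TableNo} covers every attribute.
{Ingredient, TableNo} is a candidate key since {Ingredient, TableNo}⁺ = {Date, DishID, Ingredient, KitchenStation, Price, ServerID, TableNo} covers every attribute.
Any other superkey properly contains one of these, so there are no further candidate keys.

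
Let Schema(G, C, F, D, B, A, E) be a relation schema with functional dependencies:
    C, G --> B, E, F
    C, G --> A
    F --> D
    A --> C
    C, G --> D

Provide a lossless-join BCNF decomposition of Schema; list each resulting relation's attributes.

Candidate keys of the original relation: {A, G}, {C, G}.
{A, B, C, D, E, F, G}: {F} determines {D, F} here but is not a superkey — split on F --> D, giving {D, F} and {A, B, C, E, F, G}.
{D, F} is in BCNF.
{A, B, C, E, F, G}: {A} determines {A, C} here but is not a superkey — split on A --> C, giving {A, C} and {A, B, E, F, G}.
{A, C} is in BCNF.
{A, B, E, F, G} is in BCNF.

{A, B, E, F, G}; {A, C}; {D, F}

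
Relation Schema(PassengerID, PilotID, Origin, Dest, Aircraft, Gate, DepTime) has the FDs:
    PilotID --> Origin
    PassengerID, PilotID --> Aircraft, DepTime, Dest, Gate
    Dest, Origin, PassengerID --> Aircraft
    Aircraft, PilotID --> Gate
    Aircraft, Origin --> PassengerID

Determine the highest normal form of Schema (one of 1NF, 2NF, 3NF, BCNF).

Candidate keys: {Aircraft, PilotID}, {PassengerID, PilotID}. Prime attributes: {Aircraft, PassengerID, PilotID}.
PilotID --> Origin breaks BCNF: {PilotID}⁺ = {Origin, PilotID}, so {PilotID} is not a superkey.
PilotID --> Origin has non-prime {Origin} on the right and a non-superkey on the left, so 3NF fails.
{PilotID} is a proper subset of the key {Aircraft, PilotID}, and {PilotID}⁺ contains the non-prime attribute {Origin} — a partial dependency, so 2NF is violated.

1NF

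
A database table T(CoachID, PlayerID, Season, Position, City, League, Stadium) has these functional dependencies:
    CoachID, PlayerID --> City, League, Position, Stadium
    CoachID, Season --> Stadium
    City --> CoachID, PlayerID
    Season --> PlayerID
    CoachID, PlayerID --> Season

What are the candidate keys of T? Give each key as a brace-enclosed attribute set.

{City}, {CoachID, PlayerID}, {CoachID, Season}

{City}⁺ = {City, CoachID, League, PlayerID, Position, Season, Stadium} — all of the relation — so {City} is a candidate key.
{CoachID, PlayerID}⁺ = {City, CoachID, League, PlayerID, Position, Season, Stadium} — all of the relation — so {CoachID, PlayerID} is a candidate key.
{CoachID, Season}⁺ = {City, CoachID, League, PlayerID, Position, Season, Stadium} — all of the relation — so {CoachID, Season} is a candidate key.
Any other superkey properly contains one of these, so there are no further candidate keys.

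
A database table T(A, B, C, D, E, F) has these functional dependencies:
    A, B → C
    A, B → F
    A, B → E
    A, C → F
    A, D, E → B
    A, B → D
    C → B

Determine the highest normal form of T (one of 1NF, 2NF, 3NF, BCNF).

Candidate keys: {A, B}, {A, C}, {A, D, E}. Prime attributes: {A, B, C, D, E}.
For C → B we have {C}⁺ = {B, C}; {C} is not a superkey, so BCNF fails.
Its right-hand attributes {B} are all prime, as are those of every other non-superkey FD — the relation is in 3NF.

3NF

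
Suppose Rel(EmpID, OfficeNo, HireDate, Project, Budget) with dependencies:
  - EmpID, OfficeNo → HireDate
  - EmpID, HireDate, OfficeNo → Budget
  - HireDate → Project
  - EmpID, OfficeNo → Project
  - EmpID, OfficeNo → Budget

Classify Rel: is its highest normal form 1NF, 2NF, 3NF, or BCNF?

Candidate key: {EmpID, OfficeNo}. Prime attributes: {EmpID, OfficeNo}.
For HireDate → Project we have {HireDate}⁺ = {HireDate, Project}; {HireDate} is not a superkey, so BCNF fails.
HireDate → Project has non-prime {Project} on the right and a non-superkey on the left, so 3NF fails.
Checking every proper subset of each key, none determines a non-prime attribute — 2NF is satisfied.

2NF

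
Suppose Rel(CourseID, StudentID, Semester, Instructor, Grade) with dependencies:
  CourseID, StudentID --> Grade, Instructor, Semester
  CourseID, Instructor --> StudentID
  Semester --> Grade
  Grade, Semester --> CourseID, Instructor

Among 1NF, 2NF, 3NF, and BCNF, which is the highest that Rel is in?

BCNF

Candidate keys: {CourseID, Instructor}, {CourseID, StudentID}, {Semester}. Prime attributes: {CourseID, Instructor, Semester, StudentID}.
Every FD has a superkey on the left, so the relation is in BCNF.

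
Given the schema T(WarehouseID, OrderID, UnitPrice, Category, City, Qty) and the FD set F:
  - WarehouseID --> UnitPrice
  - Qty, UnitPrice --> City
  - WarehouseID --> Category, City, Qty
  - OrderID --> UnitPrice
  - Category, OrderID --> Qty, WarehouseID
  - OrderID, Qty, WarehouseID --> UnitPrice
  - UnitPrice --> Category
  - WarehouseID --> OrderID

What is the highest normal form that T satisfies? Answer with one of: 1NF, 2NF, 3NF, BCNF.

2NF

Candidate keys: {OrderID}, {WarehouseID}. Prime attributes: {OrderID, WarehouseID}.
For Qty, UnitPrice --> City we have {Qty, UnitPrice}⁺ = {Category, City, Qty, UnitPrice}; {Qty, UnitPrice} is not a superkey, so BCNF fails.
Qty, UnitPrice --> City has non-prime {City} on the right and a non-superkey on the left, so 3NF fails.
Every candidate key is a single attribute, so no partial dependency is possible; 2NF holds.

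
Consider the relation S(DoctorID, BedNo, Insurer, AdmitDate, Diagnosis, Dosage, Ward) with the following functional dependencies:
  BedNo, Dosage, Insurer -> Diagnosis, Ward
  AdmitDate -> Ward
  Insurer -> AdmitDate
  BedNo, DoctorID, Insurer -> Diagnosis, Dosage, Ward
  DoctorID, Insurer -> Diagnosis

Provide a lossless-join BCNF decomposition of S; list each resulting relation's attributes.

{AdmitDate, Insurer}; {AdmitDate, Ward}; {BedNo, Diagnosis, Dosage, Insurer}; {BedNo, DoctorID, Dosage, Insurer}

Candidate key of the original relation: {BedNo, DoctorID, Insurer}.
In {AdmitDate, BedNo, Diagnosis, DoctorID, Dosage, Insurer, Ward}, {BedNo, Dosage, Insurer} is not a superkey ({BedNo, Dosage, Insurer}⁺ restricted to this set is {AdmitDate, BedNo, Diagnosis, Dosage, Insurer, Ward}), so split on BedNo, Dosage, Insurer -> AdmitDate, Diagnosis, Ward into {AdmitDate, BedNo, Diagnosis, Dosage, Insurer, Ward} and {BedNo, DoctorID, Dosage, Insurer}.
In {AdmitDate, BedNo, Diagnosis, Dosage, Insurer, Ward}, {AdmitDate} is not a superkey ({AdmitDate}⁺ restricted to this set is {AdmitDate, Ward}), so split on AdmitDate -> Ward into {AdmitDate, Ward} and {AdmitDate, BedNo, Diagnosis, Dosage, Insurer}.
{AdmitDate, Ward} is in BCNF.
In {AdmitDate, BedNo, Diagnosis, Dosage, Insurer}, {Insurer} is not a superkey ({Insurer}⁺ restricted to this set is {AdmitDate, Insurer}), so split on Insurer -> AdmitDate into {AdmitDate, Insurer} and {BedNo, Diagnosis, Dosage, Insurer}.
{AdmitDate, Insurer} is in BCNF.
{BedNo, Diagnosis, Dosage, Insurer} is in BCNF.
{BedNo, DoctorID, Dosage, Insurer} is in BCNF.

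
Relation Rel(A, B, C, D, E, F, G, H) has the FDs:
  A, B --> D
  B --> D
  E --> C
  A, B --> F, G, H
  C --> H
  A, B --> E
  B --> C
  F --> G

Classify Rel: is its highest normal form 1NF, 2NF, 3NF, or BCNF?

1NF

Candidate key: {A, B}. Prime attributes: {A, B}.
B --> D breaks BCNF: {B}⁺ = {B, C, D, H}, so {B} is not a superkey.
B --> D determines the non-prime attribute {D} from a non-superkey — 3NF is violated.
{B} is a proper subset of the key {A, B}, and {B}⁺ contains the non-prime attributes {C, D, H} — a partial dependency, so 2NF is violated.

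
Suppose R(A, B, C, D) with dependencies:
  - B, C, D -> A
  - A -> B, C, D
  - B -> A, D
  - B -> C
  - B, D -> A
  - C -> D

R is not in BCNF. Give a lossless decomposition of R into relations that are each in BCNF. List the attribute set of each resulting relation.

Candidate keys of the original relation: {A}, {B}.
{A, B, C, D}: {C} determines {C, D} here but is not a superkey — split on C -> D, giving {C, D} and {A, B, C}.
{C, D} is in BCNF.
{A, B, C} is in BCNF.

{A, B, C}; {C, D}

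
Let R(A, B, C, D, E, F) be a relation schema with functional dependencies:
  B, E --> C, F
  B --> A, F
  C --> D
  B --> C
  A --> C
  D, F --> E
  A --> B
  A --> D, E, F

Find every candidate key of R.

{A}, {B}

{A} is a candidate key since {A}⁺ = {A, B, C, D, E, F} covers every attribute.
{B} is a candidate key since {B}⁺ = {A, B, C, D, E, F} covers every attribute.
No proper subset of any of these is a key, and no other minimal superkey exists.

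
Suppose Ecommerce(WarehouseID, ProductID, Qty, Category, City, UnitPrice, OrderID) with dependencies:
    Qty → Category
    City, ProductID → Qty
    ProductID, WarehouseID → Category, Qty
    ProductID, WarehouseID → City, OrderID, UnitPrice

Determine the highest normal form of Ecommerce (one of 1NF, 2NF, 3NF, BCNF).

Candidate key: {ProductID, WarehouseID}. Prime attributes: {ProductID, WarehouseID}.
For Qty → Category we have {Qty}⁺ = {Category, Qty}; {Qty} is not a superkey, so BCNF fails.
Qty → Category determines the non-prime attribute {Category} from a non-superkey — 3NF is violated.
No proper subset of a key has a non-prime attribute in its closure, so there is no partial dependency; 2NF holds.

2NF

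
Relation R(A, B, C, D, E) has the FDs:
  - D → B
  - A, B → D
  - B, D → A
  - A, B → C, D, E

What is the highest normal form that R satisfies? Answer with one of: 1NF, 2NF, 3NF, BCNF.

Candidate keys: {A, B}, {D}. Prime attributes: {A, B, D}.
The left-hand side of every FD is a superkey, so BCNF is satisfied.

BCNF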